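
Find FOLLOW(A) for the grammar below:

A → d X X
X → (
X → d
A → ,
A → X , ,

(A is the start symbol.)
A is the start symbol, so $ ∈ FOLLOW(A).
A does not occur on any right-hand side.

Taking the union: FOLLOW(A) = { $ }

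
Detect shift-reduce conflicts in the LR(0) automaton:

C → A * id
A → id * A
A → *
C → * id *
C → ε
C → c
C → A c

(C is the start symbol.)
A shift-reduce conflict occurs when an LR(0) state has both:
  - a complete (reduce) item [A → α .] (dot at the end), and
  - a shift item [B → β . c γ] (dot before a terminal).

Augment with C' → C and build the canonical LR(0) collection (I0 = CLOSURE({[C' → . C]}), then GOTO on every symbol after a dot until no new states appear). It has 14 states:
  I0: { [A → . *], [A → . id * A], [C → . * id *], [C → . A * id], [C → . A c], [C → . c], [C → .], [C' → . C] }  — shift, reduce
  I1: { [A → * .], [C → * . id *] }  — shift, reduce
  I2: { [C → A . * id], [C → A . c] }  — shift
  I3: { [C' → C .] }  — accept
  I4: { [C → c .] }  — reduce
  I5: { [A → id . * A] }  — shift
  I6: { [A → . *], [A → . id * A], [A → id * . A] }  — shift
  I7: { [A → * .] }  — reduce
  I8: { [A → id * A .] }  — reduce
  I9: { [C → A * . id] }  — shift
  I10: { [C → A c .] }  — reduce
  I11: { [C → A * id .] }  — reduce
  I12: { [C → * id . *] }  — shift
  I13: { [C → * id * .] }  — reduce

I0 contains reduce item [C → .] and shift items [A → . *], [A → . id * A], [C → . * id *], [C → . c] — shift-reduce conflict.
I1 contains reduce item [A → * .] and shift item [C → * . id *] — shift-reduce conflict.

Answer: Yes — I0: [C → .] vs [A → . *]; I1: [A → * .] vs [C → * . id *]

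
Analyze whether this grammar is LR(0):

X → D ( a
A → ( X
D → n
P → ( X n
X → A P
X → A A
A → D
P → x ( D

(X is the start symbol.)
A grammar is LR(0) if no state in the canonical LR(0) collection has:
  - both a shift item (dot before a terminal) and a complete item (shift-reduce conflict), or
  - two or more complete items (reduce-reduce conflict; the accept item [X' → X .] counts as a complete item here).

Augment with X' → X and build the canonical LR(0) collection (I0 = CLOSURE({[X' → . X]}), then GOTO on every symbol after a dot until no new states appear). It has 18 states:
  I0: { [A → . ( X], [A → . D], [D → . n], [X → . A A], [X → . A P], [X → . D ( a], [X' → . X] }  — shift
  I1: { [A → ( . X], [A → . ( X], [A → . D], [D → . n], [X → . A A], [X → . A P], [X → . D ( a] }  — shift
  I2: { [A → . ( X], [A → . D], [D → . n], [P → . ( X n], [P → . x ( D], [X → A . A], [X → A . P] }  — shift
  I3: { [A → D .], [X → D . ( a] }  — shift, reduce
  I4: { [X' → X .] }  — accept
  I5: { [D → n .] }  — reduce
  I6: { [X → D ( . a] }  — shift
  I7: { [X → D ( a .] }  — reduce
  I8: { [A → ( . X], [A → . ( X], [A → . D], [D → . n], [P → ( . X n], [X → . A A], [X → . A P], [X → . D ( a] }  — shift
  I9: { [X → A A .] }  — reduce
  I10: { [A → D .] }  — reduce
  I11: { [X → A P .] }  — reduce
  I12: { [P → x . ( D] }  — shift
  I13: { [D → . n], [P → x ( . D] }  — shift
  I14: { [P → x ( D .] }  — reduce
  I15: { [A → ( X .], [P → ( X . n] }  — shift, reduce
  I16: { [P → ( X n .] }  — reduce
  I17: { [A → ( X .] }  — reduce

Conflict in state I3:
  Shift-reduce conflict between [A → D .] and [X → D . ( a]
So the grammar is NOT LR(0).

Answer: No. Shift-reduce conflict between [A → D .] and [X → D . ( a]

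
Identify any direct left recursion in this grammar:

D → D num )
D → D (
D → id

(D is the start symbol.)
Direct left recursion occurs when N → N α for some non-terminal N (the right-hand side begins with the left-hand side itself).

D → D num ): LEFT RECURSIVE (starts with D)
D → D (: LEFT RECURSIVE (starts with D)
D → id: starts with id

The grammar has direct left recursion on: D.

Answer: Yes, D is left-recursive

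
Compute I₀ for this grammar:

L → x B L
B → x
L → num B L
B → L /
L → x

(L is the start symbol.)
First, augment the grammar with L' → L
I₀ = CLOSURE({ [L' → . L] }):
  [L' → . L] has the dot before L: add [L → . x B L], [L → . num B L], [L → . x]
No further items can be added.

I₀ = { [L → . num B L], [L → . x B L], [L → . x], [L' → . L] }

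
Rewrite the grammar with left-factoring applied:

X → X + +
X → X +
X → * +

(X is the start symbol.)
Left-factoring transforms A → αβ₁ | αβ₂ into A → αA' and A' → β₁ | β₂
(α is the longest common prefix among the alternatives). Repeat until
no nonterminal has two alternatives with a common prefix.

Round 1: X has alternatives sharing prefix 'X +'. Introduce X': X → X + X'
  Add: X' → +
  Add: X' → ε

No remaining common prefixes — done.

Resulting grammar:
X → X + X'
X' → +
X' → ε
X → * +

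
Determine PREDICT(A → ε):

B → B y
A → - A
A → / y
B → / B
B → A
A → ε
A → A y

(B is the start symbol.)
PREDICT(A → ε) = (FIRST(RHS) \ {ε}) ∪ (FOLLOW(A) if ε ∈ FIRST(RHS), i.e. RHS ⇒* ε)
The right-hand side is ε (FIRST(ε) = { ε }), so the predict set is FOLLOW(A) = { $, 'y' }
PREDICT(A → ε) = { $, 'y' }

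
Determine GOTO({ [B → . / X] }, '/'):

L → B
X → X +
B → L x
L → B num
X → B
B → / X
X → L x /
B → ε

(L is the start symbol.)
{ [B → . / X], [B → . L x], [B → .], [B → / . X], [L → . B num], [L → . B], [X → . B], [X → . L x /], [X → . X +] }

GOTO(I, '/') = CLOSURE({ [A → αX.β] : [A → α.Xβ] ∈ I, X = '/' })

Items with dot before '/', with the dot advanced:
  [B → . / X] → [B → / . X]
Closure of the advanced items:
  [B → / . X] has the dot before X: add [X → . X +], [X → . B], [X → . L x /]
  [X → . B] has the dot before B: add [B → . L x], [B → . / X], [B → .]
  [X → . L x /] has the dot before L: add [L → . B], [L → . B num]

GOTO = { [B → . / X], [B → . L x], [B → .], [B → / . X], [L → . B num], [L → . B], [X → . B], [X → . L x /], [X → . X +] }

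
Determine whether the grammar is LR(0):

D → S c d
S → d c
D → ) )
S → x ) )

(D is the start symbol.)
A grammar is LR(0) if no state in the canonical LR(0) collection has:
  - both a shift item (dot before a terminal) and a complete item (shift-reduce conflict), or
  - two or more complete items (reduce-reduce conflict; the accept item [D' → D .] counts as a complete item here).

Augment with D' → D and build the canonical LR(0) collection (I0 = CLOSURE({[D' → . D]}), then GOTO on every symbol after a dot until no new states appear). It has 12 states:
  I0: { [D → . ) )], [D → . S c d], [D' → . D], [S → . d c], [S → . x ) )] }  — shift
  I1: { [D → ) . )] }  — shift
  I2: { [D' → D .] }  — accept
  I3: { [D → S . c d] }  — shift
  I4: { [S → d . c] }  — shift
  I5: { [S → x . ) )] }  — shift
  I6: { [S → x ) . )] }  — shift
  I7: { [S → x ) ) .] }  — reduce
  I8: { [S → d c .] }  — reduce
  I9: { [D → S c . d] }  — shift
  I10: { [D → S c d .] }  — reduce
  I11: { [D → ) ) .] }  — reduce

Every state is either a pure shift/goto state or contains exactly one complete item and nothing to shift — no conflicts. The grammar is LR(0).

Answer: Yes, the grammar is LR(0)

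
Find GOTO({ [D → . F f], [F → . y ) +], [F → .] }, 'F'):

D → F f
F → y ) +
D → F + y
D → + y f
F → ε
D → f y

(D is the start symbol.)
{ [D → F . f] }

GOTO(I, 'F') = CLOSURE({ [A → αX.β] : [A → α.Xβ] ∈ I, X = 'F' })

Items with dot before 'F', with the dot advanced:
  [D → . F f] → [D → F . f]
Closure adds nothing (no advanced item has the dot before a non-terminal).

GOTO = { [D → F . f] }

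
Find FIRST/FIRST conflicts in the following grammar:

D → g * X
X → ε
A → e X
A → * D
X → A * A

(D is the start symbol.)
No FIRST/FIRST conflicts.

FIRST sets of the non-terminals at (or reachable through a nullable prefix from) the front of some alternative:
  FIRST(A) = { '*', 'e' }

Productions for X:
  X → ε: FIRST = { ε }
  X → A * A: FIRST = { '*', 'e' }
Productions for A:
  A → e X: FIRST = { 'e' }
  A → * D: FIRST = { '*' }
D has only one production, so no FIRST/FIRST conflict is possible there.

All alternatives of each non-terminal have pairwise disjoint FIRST sets.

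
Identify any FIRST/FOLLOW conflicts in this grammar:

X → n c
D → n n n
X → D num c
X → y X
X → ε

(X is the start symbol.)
No FIRST/FOLLOW conflicts.

A FIRST/FOLLOW conflict occurs when a non-terminal N has a nullable alternative N → β (β ⇒* ε) and another alternative N → α with FIRST(α) ∩ FOLLOW(N) ≠ ∅: on such a lookahead the parser cannot decide between expanding α and letting N vanish via β.

Nullable non-terminals: X.
FIRST sets used below: FIRST(D) = { 'n' }

X: nullable alternative(s) X → ε; FOLLOW(X) = { $ }
  X → n c: FIRST \ {ε} = { 'n' } — disjoint from FOLLOW(X)
  X → D num c: FIRST \ {ε} = { 'n' } — disjoint from FOLLOW(X)
  X → y X: FIRST \ {ε} = { 'y' } — disjoint from FOLLOW(X)
  X → ε: FIRST \ {ε} = { } — this is the only nullable alternative, skip

D has no nullable alternative, so no FIRST/FOLLOW check is needed there.

No FIRST/FOLLOW conflicts found.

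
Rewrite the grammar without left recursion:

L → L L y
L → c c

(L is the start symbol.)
L is directly left-recursive. The standard transformation for
  A → A α₁ | ... | A α_m | β₁ | ... | β_n
is
  A  → β₁ A' | ... | β_n A'
  A' → α₁ A' | ... | α_m A' | ε

L → c c becomes L → c c L'
L → L L y becomes L' → L y L'
Add L' → ε

Resulting grammar:
L → c c L'
L' → L y L'
L' → ε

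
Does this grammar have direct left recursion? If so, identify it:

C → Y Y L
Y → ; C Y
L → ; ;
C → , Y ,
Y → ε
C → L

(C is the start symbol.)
No direct left recursion

Direct left recursion occurs when N → N α for some non-terminal N (the right-hand side begins with the left-hand side itself).

C → Y Y L: starts with Y
Y → ; C Y: starts with ';'
L → ; ;: starts with ';'
C → , Y ,: starts with ','
Y → ε: starts with ε
C → L: starts with L

No direct left recursion found.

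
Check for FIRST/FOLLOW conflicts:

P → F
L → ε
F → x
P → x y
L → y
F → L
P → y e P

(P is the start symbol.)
A FIRST/FOLLOW conflict occurs when a non-terminal N has a nullable alternative N → β (β ⇒* ε) and another alternative N → α with FIRST(α) ∩ FOLLOW(N) ≠ ∅: on such a lookahead the parser cannot decide between expanding α and letting N vanish via β.

Nullable non-terminals: F, L, P.
FIRST sets used below: FIRST(L) = { 'y', ε }, FIRST(F) = { 'x', 'y', ε }

F: nullable alternative(s) F → L; FOLLOW(F) = { $ }
  F → x: FIRST \ {ε} = { 'x' } — disjoint from FOLLOW(F)
  F → L: FIRST \ {ε} = { 'y' } — this is the only nullable alternative, skip

L: nullable alternative(s) L → ε; FOLLOW(L) = { $ }
  L → ε: FIRST \ {ε} = { } — this is the only nullable alternative, skip
  L → y: FIRST \ {ε} = { 'y' } — disjoint from FOLLOW(L)

P: nullable alternative(s) P → F; FOLLOW(P) = { $ }
  P → F: FIRST \ {ε} = { 'x', 'y' } — this is the only nullable alternative, skip
  P → x y: FIRST \ {ε} = { 'x' } — disjoint from FOLLOW(P)
  P → y e P: FIRST \ {ε} = { 'y' } — disjoint from FOLLOW(P)

No FIRST/FOLLOW conflicts found.

Answer: No FIRST/FOLLOW conflicts.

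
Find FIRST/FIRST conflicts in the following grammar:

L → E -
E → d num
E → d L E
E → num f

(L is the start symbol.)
Yes. E → d num / E → d L E on { 'd' }

A FIRST/FIRST conflict occurs when two productions N → α and N → β for the same non-terminal have FIRST(α) ∩ FIRST(β) ≠ ∅ (with ε ∈ FIRST of a nullable right-hand side, so two nullable alternatives also conflict).

Productions for E:
  E → d num: FIRST = { 'd' }
  E → d L E: FIRST = { 'd' }
  E → num f: FIRST = { 'num' }
L has only one production, so no FIRST/FIRST conflict is possible there.

Conflict for E: E → d num and E → d L E
  Overlap: { 'd' }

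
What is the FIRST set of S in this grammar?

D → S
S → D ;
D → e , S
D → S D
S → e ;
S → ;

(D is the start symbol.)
FIRST sets of the other non-terminals involved (by the same procedure, iterated to a fixed point):
  FIRST(D) = { ';', 'e' }

From S → D ;:
  - D is a non-terminal: add FIRST(D) \ {ε} = { ';', 'e' }
    D is not nullable, so stop
From S → e ;:
  - e is a terminal: add 'e' and stop
From S → ;:
  - ';' is a terminal: add ';' and stop

Collecting: FIRST(S) = { ';', 'e' }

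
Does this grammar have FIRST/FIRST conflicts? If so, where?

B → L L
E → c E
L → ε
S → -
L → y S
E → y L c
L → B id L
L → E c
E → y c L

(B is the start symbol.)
A FIRST/FIRST conflict occurs when two productions N → α and N → β for the same non-terminal have FIRST(α) ∩ FIRST(β) ≠ ∅ (with ε ∈ FIRST of a nullable right-hand side, so two nullable alternatives also conflict).

FIRST sets of the non-terminals at (or reachable through a nullable prefix from) the front of some alternative:
  FIRST(B) = { 'c', 'id', 'y', ε }
  FIRST(E) = { 'c', 'y' }

Productions for E:
  E → c E: FIRST = { 'c' }
  E → y L c: FIRST = { 'y' }
  E → y c L: FIRST = { 'y' }
Productions for L:
  L → ε: FIRST = { ε }
  L → y S: FIRST = { 'y' }
  L → B id L: FIRST = { 'c', 'id', 'y' }
  L → E c: FIRST = { 'c', 'y' }
B, S have only one production, so no FIRST/FIRST conflict is possible there.

Conflict for E: E → y L c and E → y c L
  Overlap: { 'y' }
Conflict for L: L → y S and L → B id L
  Overlap: { 'y' }
Conflict for L: L → y S and L → E c
  Overlap: { 'y' }
Conflict for L: L → B id L and L → E c
  Overlap: { 'c', 'y' }

Answer: Yes. E → y L c / E → y c L on { 'y' }; L → y S / L → B id L on { 'y' }; L → y S / L → E c on { 'y' }; L → B id L / L → E c on { 'c', 'y' }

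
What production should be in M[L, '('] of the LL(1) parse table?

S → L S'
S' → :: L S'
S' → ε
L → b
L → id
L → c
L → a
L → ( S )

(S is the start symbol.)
L → ( S )

To find M[L, '('], we find productions for L where '(' is in the predict set (PREDICT(N → α) = (FIRST(α) \ {ε}) ∪ (FOLLOW(N) if α ⇒* ε)).

L → b: PREDICT = { 'b' }
L → id: PREDICT = { 'id' }
L → c: PREDICT = { 'c' }
L → a: PREDICT = { 'a' }
L → ( S ): PREDICT = { '(' }
  '(' is in predict set, so this production goes in M[L, '(']

M[L, '('] = L → ( S )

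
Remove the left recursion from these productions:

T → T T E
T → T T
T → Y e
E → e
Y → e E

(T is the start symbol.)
T is directly left-recursive. The standard transformation for
  A → A α₁ | ... | A α_m | β₁ | ... | β_n
is
  A  → β₁ A' | ... | β_n A'
  A' → α₁ A' | ... | α_m A' | ε

T → Y e becomes T → Y e T'
T → T T E becomes T' → T E T'
T → T T becomes T' → T T'
Add T' → ε

Productions for other non-terminals are unchanged:
  E → e
  Y → e E

Resulting grammar:
T → Y e T'
T' → T E T'
T' → T T'
T' → ε
E → e
Y → e E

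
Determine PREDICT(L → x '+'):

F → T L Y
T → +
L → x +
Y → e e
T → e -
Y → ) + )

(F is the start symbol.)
PREDICT(L → x '+') = (FIRST(RHS) \ {ε}) ∪ (FOLLOW(L) if ε ∈ FIRST(RHS), i.e. RHS ⇒* ε)
FIRST(x '+') = { 'x' }
ε ∉ FIRST(x '+'), so FOLLOW(L) is not added.
PREDICT(L → x '+') = { 'x' }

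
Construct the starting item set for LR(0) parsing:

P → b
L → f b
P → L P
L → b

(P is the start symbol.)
First, augment the grammar with P' → P
I₀ = CLOSURE({ [P' → . P] }):
  [P' → . P] has the dot before P: add [P → . b], [P → . L P]
  [P → . L P] has the dot before L: add [L → . f b], [L → . b]
No further items can be added.

I₀ = { [L → . b], [L → . f b], [P → . L P], [P → . b], [P' → . P] }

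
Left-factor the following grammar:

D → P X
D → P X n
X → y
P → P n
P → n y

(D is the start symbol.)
Left-factoring transforms A → αβ₁ | αβ₂ into A → αA' and A' → β₁ | β₂
(α is the longest common prefix among the alternatives). Repeat until
no nonterminal has two alternatives with a common prefix.

Round 1: D has alternatives sharing prefix 'P X'. Introduce D': D → P X D'
  Add: D' → ε
  Add: D' → n

No remaining common prefixes — done.

Resulting grammar:
D → P X D'
D' → ε
D' → n
X → y
P → P n
P → n y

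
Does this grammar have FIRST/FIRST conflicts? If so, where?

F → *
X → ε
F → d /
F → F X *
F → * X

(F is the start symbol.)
A FIRST/FIRST conflict occurs when two productions N → α and N → β for the same non-terminal have FIRST(α) ∩ FIRST(β) ≠ ∅ (with ε ∈ FIRST of a nullable right-hand side, so two nullable alternatives also conflict).

FIRST sets of the non-terminals at (or reachable through a nullable prefix from) the front of some alternative:
  FIRST(F) = { '*', 'd' }

Productions for F:
  F → *: FIRST = { '*' }
  F → d /: FIRST = { 'd' }
  F → F X *: FIRST = { '*', 'd' }
  F → * X: FIRST = { '*' }
X has only one production, so no FIRST/FIRST conflict is possible there.

Conflict for F: F → * and F → F X *
  Overlap: { '*' }
Conflict for F: F → * and F → * X
  Overlap: { '*' }
Conflict for F: F → d / and F → F X *
  Overlap: { 'd' }
Conflict for F: F → F X * and F → * X
  Overlap: { '*' }

Answer: Yes. F → '*' / F → F X '*' on { '*' }; F → '*' / F → '*' X on { '*' }; F → d '/' / F → F X '*' on { 'd' }; F → F X '*' / F → '*' X on { '*' }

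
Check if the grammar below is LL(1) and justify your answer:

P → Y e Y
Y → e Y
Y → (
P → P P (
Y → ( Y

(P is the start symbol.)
No. Predict set conflict for P: { '(', 'e' }

Relevant sets:
  FIRST(Y) = { '(', 'e' }
  FIRST(P) = { '(', 'e' }

For P:
  PREDICT(P → Y e Y) = { '(', 'e' }
  PREDICT(P → P P '(') = { '(', 'e' }
For Y:
  PREDICT(Y → e Y) = { 'e' }
  PREDICT(Y → '(') = { '(' }
  PREDICT(Y → '(' Y) = { '(' }

Conflict found: Predict set conflict for P: { '(', 'e' }
The grammar is NOT LL(1).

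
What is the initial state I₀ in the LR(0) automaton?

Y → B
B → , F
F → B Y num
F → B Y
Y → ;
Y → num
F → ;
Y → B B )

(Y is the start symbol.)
{ [B → . , F], [Y → . ;], [Y → . B B )], [Y → . B], [Y → . num], [Y' → . Y] }

First, augment the grammar with Y' → Y
I₀ = CLOSURE({ [Y' → . Y] }):
  [Y' → . Y] has the dot before Y: add [Y → . B], [Y → . ;], [Y → . num], [Y → . B B )]
  [Y → . B] has the dot before B: add [B → . , F]
No further items can be added.

I₀ = { [B → . , F], [Y → . ;], [Y → . B B )], [Y → . B], [Y → . num], [Y' → . Y] }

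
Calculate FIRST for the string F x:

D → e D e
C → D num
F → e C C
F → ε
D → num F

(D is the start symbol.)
FIRST sets of the non-terminals involved (from the grammar, by fixed-point iteration):
  FIRST(F) = { 'e', ε }

To compute FIRST(F x), process the symbols left to right:
Symbol F is a non-terminal. Add FIRST(F) \ {ε} = { 'e' }
F is nullable (ε ∈ FIRST(F)), continue to the next symbol.
Symbol x is a terminal. Add 'x' and stop.
FIRST(F x) = { 'e', 'x' }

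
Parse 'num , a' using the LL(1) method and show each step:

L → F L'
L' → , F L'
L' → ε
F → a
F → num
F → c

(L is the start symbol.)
Stack is shown with the top on the left.

Stack     Input      Action
---------------------------
L $       num , a $  output L → F L'
F L' $    num , a $  output F → num
num L' $  num , a $  match 'num'
L' $      , a $      output L' → , F L'
, F L' $  , a $      match ','
F L' $    a $        output F → a
a L' $    a $        match 'a'
L' $      $          output L' → ε
$         $          accept

The string is accepted.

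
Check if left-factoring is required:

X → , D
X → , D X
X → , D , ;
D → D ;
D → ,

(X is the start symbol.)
Yes, X has productions with common prefix ', D'

Left-factoring is needed when two productions for the same non-terminal
share a common prefix on the right-hand side.

Productions for X:
  X → , D
  X → , D X
  X → , D , ;
Productions for D:
  D → D ;
  D → ,

Found common prefix ', D' in productions for X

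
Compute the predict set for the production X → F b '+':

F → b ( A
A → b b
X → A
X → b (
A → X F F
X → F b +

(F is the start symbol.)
{ 'b' }

PREDICT(X → F b '+') = (FIRST(RHS) \ {ε}) ∪ (FOLLOW(X) if ε ∈ FIRST(RHS), i.e. RHS ⇒* ε)
FIRST(F) = { 'b' }
FIRST(F b '+') = { 'b' }
ε ∉ FIRST(F b '+'), so FOLLOW(X) is not added.
PREDICT(X → F b '+') = { 'b' }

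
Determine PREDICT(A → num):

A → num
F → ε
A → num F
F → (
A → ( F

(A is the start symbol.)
{ 'num' }

PREDICT(A → num) = (FIRST(RHS) \ {ε}) ∪ (FOLLOW(A) if ε ∈ FIRST(RHS), i.e. RHS ⇒* ε)
FIRST(num) = { 'num' }
ε ∉ FIRST(num), so FOLLOW(A) is not added.
PREDICT(A → num) = { 'num' }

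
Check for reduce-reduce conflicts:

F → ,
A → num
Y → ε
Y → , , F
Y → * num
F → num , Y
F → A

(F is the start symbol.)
Augment with F' → F and build the canonical LR(0) collection (I0 = CLOSURE({[F' → . F]}), then GOTO on every symbol after a dot until no new states appear). It has 12 states:
  I0: { [A → . num], [F → . ,], [F → . A], [F → . num , Y], [F' → . F] }  — shift
  I1: { [F → , .] }  — reduce
  I2: { [F → A .] }  — reduce
  I3: { [F' → F .] }  — accept
  I4: { [A → num .], [F → num . , Y] }  — shift, reduce
  I5: { [F → num , . Y], [Y → . * num], [Y → . , , F], [Y → .] }  — shift, reduce
  I6: { [Y → * . num] }  — shift
  I7: { [Y → , . , F] }  — shift
  I8: { [F → num , Y .] }  — reduce
  I9: { [A → . num], [F → . ,], [F → . A], [F → . num , Y], [Y → , , . F] }  — shift
  I10: { [Y → , , F .] }  — reduce
  I11: { [Y → * num .] }  — reduce

No state contains more than one complete item.

Answer: No reduce-reduce conflicts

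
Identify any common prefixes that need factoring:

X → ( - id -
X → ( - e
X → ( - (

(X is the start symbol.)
Left-factoring is needed when two productions for the same non-terminal
share a common prefix on the right-hand side.

Productions for X:
  X → ( - id -
  X → ( - e
  X → ( - (

Found common prefix '( -' in productions for X

Answer: Yes, X has productions with common prefix '( -'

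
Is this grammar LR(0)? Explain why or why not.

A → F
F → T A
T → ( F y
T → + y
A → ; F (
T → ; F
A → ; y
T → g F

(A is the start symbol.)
No. Shift-reduce conflict between [T → ; F .] and [A → ; F . (]

A grammar is LR(0) if no state in the canonical LR(0) collection has:
  - both a shift item (dot before a terminal) and a complete item (shift-reduce conflict), or
  - two or more complete items (reduce-reduce conflict; the accept item [A' → A .] counts as a complete item here).

Augment with A' → A and build the canonical LR(0) collection (I0 = CLOSURE({[A' → . A]}), then GOTO on every symbol after a dot until no new states appear). It has 18 states:
  I0: { [A → . ; F (], [A → . ; y], [A → . F], [A' → . A], [F → . T A], [T → . ( F y], [T → . + y], [T → . ; F], [T → . g F] }  — shift
  I1: { [F → . T A], [T → ( . F y], [T → . ( F y], [T → . + y], [T → . ; F], [T → . g F] }  — shift
  I2: { [T → + . y] }  — shift
  I3: { [A → ; . F (], [A → ; . y], [F → . T A], [T → . ( F y], [T → . + y], [T → . ; F], [T → . g F], [T → ; . F] }  — shift
  I4: { [A' → A .] }  — accept
  I5: { [A → F .] }  — reduce
  I6: { [A → . ; F (], [A → . ; y], [A → . F], [F → . T A], [F → T . A], [T → . ( F y], [T → . + y], [T → . ; F], [T → . g F] }  — shift
  I7: { [F → . T A], [T → . ( F y], [T → . + y], [T → . ; F], [T → . g F], [T → g . F] }  — shift
  I8: { [F → . T A], [T → . ( F y], [T → . + y], [T → . ; F], [T → . g F], [T → ; . F] }  — shift
  I9: { [T → g F .] }  — reduce
  I10: { [T → ; F .] }  — reduce
  I11: { [F → T A .] }  — reduce
  I12: { [A → ; F . (], [T → ; F .] }  — shift, reduce
  I13: { [A → ; y .] }  — reduce
  I14: { [A → ; F ( .] }  — reduce
  I15: { [T → + y .] }  — reduce
  I16: { [T → ( F . y] }  — shift
  I17: { [T → ( F y .] }  — reduce

Conflict in state I12:
  Shift-reduce conflict between [T → ; F .] and [A → ; F . (]
So the grammar is NOT LR(0).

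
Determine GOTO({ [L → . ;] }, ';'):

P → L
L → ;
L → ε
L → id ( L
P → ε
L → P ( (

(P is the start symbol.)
{ [L → ; .] }

GOTO(I, ';') = CLOSURE({ [A → αX.β] : [A → α.Xβ] ∈ I, X = ';' })

Items with dot before ';', with the dot advanced:
  [L → . ;] → [L → ; .]
Closure adds nothing (no advanced item has the dot before a non-terminal).

GOTO = { [L → ; .] }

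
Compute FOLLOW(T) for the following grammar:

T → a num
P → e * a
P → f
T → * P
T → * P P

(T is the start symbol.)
T is the start symbol, so $ ∈ FOLLOW(T).
T does not occur on any right-hand side.

Taking the union: FOLLOW(T) = { $ }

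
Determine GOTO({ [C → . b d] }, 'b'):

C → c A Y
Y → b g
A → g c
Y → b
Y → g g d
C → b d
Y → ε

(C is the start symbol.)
GOTO(I, 'b') = CLOSURE({ [A → αX.β] : [A → α.Xβ] ∈ I, X = 'b' })

Items with dot before 'b', with the dot advanced:
  [C → . b d] → [C → b . d]
Closure adds nothing (no advanced item has the dot before a non-terminal).

GOTO = { [C → b . d] }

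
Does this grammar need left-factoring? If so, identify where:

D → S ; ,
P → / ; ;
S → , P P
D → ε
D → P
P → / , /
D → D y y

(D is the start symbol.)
Left-factoring is needed when two productions for the same non-terminal
share a common prefix on the right-hand side.

Productions for D:
  D → S ; ,
  D → ε
  D → P
  D → D y y
Productions for P:
  P → / ; ;
  P → / , /

Found common prefix '/' in productions for P

Answer: Yes, P has productions with common prefix '/'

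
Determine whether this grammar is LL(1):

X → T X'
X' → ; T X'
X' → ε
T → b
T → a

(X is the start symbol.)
Relevant sets:
  FOLLOW(X') = { $ }

For X':
  PREDICT(X' → ';' T X') = { ';' }
  PREDICT(X' → ε) = { $ }
For T:
  PREDICT(T → b) = { 'b' }
  PREDICT(T → a) = { 'a' }
X has a single production, so nothing to check there.

All predict sets are disjoint. The grammar IS LL(1).

Answer: Yes, the grammar is LL(1).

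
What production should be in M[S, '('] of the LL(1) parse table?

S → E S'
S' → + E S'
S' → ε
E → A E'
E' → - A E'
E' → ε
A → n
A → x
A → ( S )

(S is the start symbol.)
S → E S'

To find M[S, '('], we find productions for S where '(' is in the predict set (PREDICT(N → α) = (FIRST(α) \ {ε}) ∪ (FOLLOW(N) if α ⇒* ε)).

Relevant sets:
  FIRST(E) = { '(', 'n', 'x' }

S → E S': PREDICT = { '(', 'n', 'x' }
  '(' is in predict set, so this production goes in M[S, '(']

M[S, '('] = S → E S'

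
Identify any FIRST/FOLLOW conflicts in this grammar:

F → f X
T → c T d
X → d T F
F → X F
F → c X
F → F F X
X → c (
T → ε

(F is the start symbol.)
A FIRST/FOLLOW conflict occurs when a non-terminal N has a nullable alternative N → β (β ⇒* ε) and another alternative N → α with FIRST(α) ∩ FOLLOW(N) ≠ ∅: on such a lookahead the parser cannot decide between expanding α and letting N vanish via β.

Nullable non-terminals: T.

T: nullable alternative(s) T → ε; FOLLOW(T) = { 'c', 'd', 'f' }
  T → c T d: FIRST \ {ε} = { 'c' } — overlaps FOLLOW(T) on { 'c' }: CONFLICT
  T → ε: FIRST \ {ε} = { } — this is the only nullable alternative, skip

F, X have no nullable alternative, so no FIRST/FOLLOW check is needed there.

So the grammar has 1 FIRST/FOLLOW conflict (marked CONFLICT above).

Answer: Yes. T → c T d with FOLLOW(T) on { 'c' }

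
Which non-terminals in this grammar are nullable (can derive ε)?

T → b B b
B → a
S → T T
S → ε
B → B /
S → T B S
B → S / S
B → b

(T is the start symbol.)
ε-productions: S → ε
So S is immediately nullable.
No further non-terminal can be added: every production for the remaining non-terminals contains a terminal or a non-nullable non-terminal.
Nullable = { 'S' }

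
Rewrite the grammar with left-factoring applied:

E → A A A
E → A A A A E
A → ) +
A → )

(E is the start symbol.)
E → A A A E'
E' → ε
E' → A E
A → ) A'
A' → +
A' → ε

Left-factoring transforms A → αβ₁ | αβ₂ into A → αA' and A' → β₁ | β₂
(α is the longest common prefix among the alternatives). Repeat until
no nonterminal has two alternatives with a common prefix.

Round 1: E has alternatives sharing prefix 'A A A'. Introduce E': E → A A A E'
  Add: E' → ε
  Add: E' → A E

Round 2: A has alternatives sharing prefix ')'. Introduce A': A → ) A'
  Add: A' → +
  Add: A' → ε

No remaining common prefixes — done.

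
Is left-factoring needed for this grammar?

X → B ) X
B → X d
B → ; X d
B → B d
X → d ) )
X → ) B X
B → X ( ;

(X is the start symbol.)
Yes, B has productions with common prefix 'X'

Left-factoring is needed when two productions for the same non-terminal
share a common prefix on the right-hand side.

Productions for X:
  X → B ) X
  X → d ) )
  X → ) B X
Productions for B:
  B → X d
  B → ; X d
  B → B d
  B → X ( ;

Found common prefix 'X' in productions for B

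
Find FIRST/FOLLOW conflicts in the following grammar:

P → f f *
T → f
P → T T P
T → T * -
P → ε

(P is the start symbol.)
No FIRST/FOLLOW conflicts.

A FIRST/FOLLOW conflict occurs when a non-terminal N has a nullable alternative N → β (β ⇒* ε) and another alternative N → α with FIRST(α) ∩ FOLLOW(N) ≠ ∅: on such a lookahead the parser cannot decide between expanding α and letting N vanish via β.

Nullable non-terminals: P.
FIRST sets used below: FIRST(T) = { 'f' }

P: nullable alternative(s) P → ε; FOLLOW(P) = { $ }
  P → f f *: FIRST \ {ε} = { 'f' } — disjoint from FOLLOW(P)
  P → T T P: FIRST \ {ε} = { 'f' } — disjoint from FOLLOW(P)
  P → ε: FIRST \ {ε} = { } — this is the only nullable alternative, skip

T has no nullable alternative, so no FIRST/FOLLOW check is needed there.

No FIRST/FOLLOW conflicts found.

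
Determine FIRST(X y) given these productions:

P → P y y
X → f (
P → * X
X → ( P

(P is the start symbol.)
{ '(', 'f' }

FIRST sets of the non-terminals involved (from the grammar, by fixed-point iteration):
  FIRST(X) = { '(', 'f' }

To compute FIRST(X y), process the symbols left to right:
Symbol X is a non-terminal. Add FIRST(X) \ {ε} = { '(', 'f' }
X is not nullable (ε ∉ FIRST(X)), so stop here.
FIRST(X y) = { '(', 'f' }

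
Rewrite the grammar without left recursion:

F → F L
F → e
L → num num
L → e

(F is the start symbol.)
F is directly left-recursive. The standard transformation for
  A → A α₁ | ... | A α_m | β₁ | ... | β_n
is
  A  → β₁ A' | ... | β_n A'
  A' → α₁ A' | ... | α_m A' | ε

F → e becomes F → e F'
F → F L becomes F' → L F'
Add F' → ε

Productions for other non-terminals are unchanged:
  L → num num
  L → e

Resulting grammar:
F → e F'
F' → L F'
F' → ε
L → num num
L → e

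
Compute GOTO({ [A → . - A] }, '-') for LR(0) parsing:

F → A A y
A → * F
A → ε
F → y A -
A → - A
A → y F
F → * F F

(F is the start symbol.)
{ [A → - . A], [A → . * F], [A → . - A], [A → . y F], [A → .] }

GOTO(I, '-') = CLOSURE({ [A → αX.β] : [A → α.Xβ] ∈ I, X = '-' })

Items with dot before '-', with the dot advanced:
  [A → . - A] → [A → - . A]
Closure of the advanced items:
  [A → - . A] has the dot before A: add [A → . * F], [A → .], [A → . - A], [A → . y F]

GOTO = { [A → - . A], [A → . * F], [A → . - A], [A → . y F], [A → .] }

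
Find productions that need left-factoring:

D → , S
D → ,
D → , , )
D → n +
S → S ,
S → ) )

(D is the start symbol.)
Yes, D has productions with common prefix ','

Left-factoring is needed when two productions for the same non-terminal
share a common prefix on the right-hand side.

Productions for D:
  D → , S
  D → ,
  D → , , )
  D → n +
Productions for S:
  S → S ,
  S → ) )

Found common prefix ',' in productions for D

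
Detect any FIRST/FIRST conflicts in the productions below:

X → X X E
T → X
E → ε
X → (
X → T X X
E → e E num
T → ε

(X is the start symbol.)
Yes. X → X X E / X → '(' on { '(' }; X → X X E / X → T X X on { '(' }; X → '(' / X → T X X on { '(' }

A FIRST/FIRST conflict occurs when two productions N → α and N → β for the same non-terminal have FIRST(α) ∩ FIRST(β) ≠ ∅ (with ε ∈ FIRST of a nullable right-hand side, so two nullable alternatives also conflict).

FIRST sets of the non-terminals at (or reachable through a nullable prefix from) the front of some alternative:
  FIRST(X) = { '(' }
  FIRST(T) = { '(', ε }

Productions for X:
  X → X X E: FIRST = { '(' }
  X → (: FIRST = { '(' }
  X → T X X: FIRST = { '(' }
Productions for T:
  T → X: FIRST = { '(' }
  T → ε: FIRST = { ε }
Productions for E:
  E → ε: FIRST = { ε }
  E → e E num: FIRST = { 'e' }

Conflict for X: X → X X E and X → (
  Overlap: { '(' }
Conflict for X: X → X X E and X → T X X
  Overlap: { '(' }
Conflict for X: X → ( and X → T X X
  Overlap: { '(' }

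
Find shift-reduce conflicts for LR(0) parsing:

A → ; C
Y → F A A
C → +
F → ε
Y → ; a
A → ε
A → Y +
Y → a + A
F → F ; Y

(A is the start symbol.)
Yes — I0: [A → .] vs [A → . ; C]; I3: [A → .] vs [A → . ; C]; I6: [A → .] vs [A → . ; C]; I9: [F → .] vs [C → . +]; I10: [A → .] vs [A → . ; C]; I16: [Y → ; a .] vs [Y → a . + A]

A shift-reduce conflict occurs when an LR(0) state has both:
  - a complete (reduce) item [A → α .] (dot at the end), and
  - a shift item [B → β . c γ] (dot before a terminal).

Augment with A' → A and build the canonical LR(0) collection (I0 = CLOSURE({[A' → . A]}), then GOTO on every symbol after a dot until no new states appear). It has 18 states:
  I0: { [A → . ; C], [A → . Y +], [A → .], [A' → . A], [F → . F ; Y], [F → .], [Y → . ; a], [Y → . F A A], [Y → . a + A] }  — shift, 2 reduces
  I1: { [A → ; . C], [C → . +], [Y → ; . a] }  — shift
  I2: { [A' → A .] }  — accept
  I3: { [A → . ; C], [A → . Y +], [A → .], [F → . F ; Y], [F → .], [F → F . ; Y], [Y → . ; a], [Y → . F A A], [Y → . a + A], [Y → F . A A] }  — shift, 2 reduces
  I4: { [A → Y . +] }  — shift
  I5: { [Y → a . + A] }  — shift
  I6: { [A → . ; C], [A → . Y +], [A → .], [F → . F ; Y], [F → .], [Y → . ; a], [Y → . F A A], [Y → . a + A], [Y → a + . A] }  — shift, 2 reduces
  I7: { [Y → a + A .] }  — reduce
  I8: { [A → Y + .] }  — reduce
  I9: { [A → ; . C], [C → . +], [F → . F ; Y], [F → .], [F → F ; . Y], [Y → . ; a], [Y → . F A A], [Y → . a + A], [Y → ; . a] }  — shift, reduce
  I10: { [A → . ; C], [A → . Y +], [A → .], [F → . F ; Y], [F → .], [Y → . ; a], [Y → . F A A], [Y → . a + A], [Y → F A . A] }  — shift, 2 reduces
  I11: { [Y → F A A .] }  — reduce
  I12: { [C → + .] }  — reduce
  I13: { [Y → ; . a] }  — shift
  I14: { [A → ; C .] }  — reduce
  I15: { [F → F ; Y .] }  — reduce
  I16: { [Y → ; a .], [Y → a . + A] }  — shift, reduce
  I17: { [Y → ; a .] }  — reduce

I0 contains reduce items [A → .], [F → .] and shift items [A → . ; C], [Y → . ; a], [Y → . a + A] — shift-reduce conflict.
I3 contains reduce items [A → .], [F → .] and shift items [A → . ; C], [F → F . ; Y], [Y → . ; a], [Y → . a + A] — shift-reduce conflict.
I6 contains reduce items [A → .], [F → .] and shift items [A → . ; C], [Y → . ; a], [Y → . a + A] — shift-reduce conflict.
I9 contains reduce item [F → .] and shift items [C → . +], [Y → . ; a], [Y → ; . a], [Y → . a + A] — shift-reduce conflict.
I10 contains reduce items [A → .], [F → .] and shift items [A → . ; C], [Y → . ; a], [Y → . a + A] — shift-reduce conflict.
I16 contains reduce item [Y → ; a .] and shift item [Y → a . + A] — shift-reduce conflict.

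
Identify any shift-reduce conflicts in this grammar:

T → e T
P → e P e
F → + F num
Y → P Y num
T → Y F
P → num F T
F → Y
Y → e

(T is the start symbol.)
Yes — I4: [Y → e .] vs [P → . e P e]; I9: [Y → e .] vs [P → . e P e]; I19: [P → e P e .] vs [P → . e P e]

A shift-reduce conflict occurs when an LR(0) state has both:
  - a complete (reduce) item [A → α .] (dot at the end), and
  - a shift item [B → β . c γ] (dot before a terminal).

Augment with T' → T and build the canonical LR(0) collection (I0 = CLOSURE({[T' → . T]}), then GOTO on every symbol after a dot until no new states appear). It has 22 states:
  I0: { [P → . e P e], [P → . num F T], [T → . Y F], [T → . e T], [T' → . T], [Y → . P Y num], [Y → . e] }  — shift
  I1: { [P → . e P e], [P → . num F T], [Y → . P Y num], [Y → . e], [Y → P . Y num] }  — shift
  I2: { [T' → T .] }  — accept
  I3: { [F → . + F num], [F → . Y], [P → . e P e], [P → . num F T], [T → Y . F], [Y → . P Y num], [Y → . e] }  — shift
  I4: { [P → . e P e], [P → . num F T], [P → e . P e], [T → . Y F], [T → . e T], [T → e . T], [Y → . P Y num], [Y → . e], [Y → e .] }  — shift, reduce
  I5: { [F → . + F num], [F → . Y], [P → . e P e], [P → . num F T], [P → num . F T], [Y → . P Y num], [Y → . e] }  — shift
  I6: { [F → + . F num], [F → . + F num], [F → . Y], [P → . e P e], [P → . num F T], [Y → . P Y num], [Y → . e] }  — shift
  I7: { [P → . e P e], [P → . num F T], [P → num F . T], [T → . Y F], [T → . e T], [Y → . P Y num], [Y → . e] }  — shift
  I8: { [F → Y .] }  — reduce
  I9: { [P → . e P e], [P → . num F T], [P → e . P e], [Y → e .] }  — shift, reduce
  I10: { [P → e P . e] }  — shift
  I11: { [P → . e P e], [P → . num F T], [P → e . P e] }  — shift
  I12: { [P → e P e .] }  — reduce
  I13: { [P → num F T .] }  — reduce
  I14: { [F → + F . num] }  — shift
  I15: { [F → + F num .] }  — reduce
  I16: { [P → . e P e], [P → . num F T], [P → e P . e], [Y → . P Y num], [Y → . e], [Y → P . Y num] }  — shift
  I17: { [T → e T .] }  — reduce
  I18: { [Y → P Y . num] }  — shift
  I19: { [P → . e P e], [P → . num F T], [P → e . P e], [P → e P e .], [Y → e .] }  — shift, 2 reduces
  I20: { [Y → P Y num .] }  — reduce
  I21: { [T → Y F .] }  — reduce

I4 contains reduce item [Y → e .] and shift items [P → . e P e], [P → . num F T], [T → . e T], [Y → . e] — shift-reduce conflict.
I9 contains reduce item [Y → e .] and shift items [P → . e P e], [P → . num F T] — shift-reduce conflict.
I19 contains reduce items [P → e P e .], [Y → e .] and shift items [P → . e P e], [P → . num F T] — shift-reduce conflict.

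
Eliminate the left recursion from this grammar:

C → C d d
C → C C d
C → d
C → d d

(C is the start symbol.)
C is directly left-recursive. The standard transformation for
  A → A α₁ | ... | A α_m | β₁ | ... | β_n
is
  A  → β₁ A' | ... | β_n A'
  A' → α₁ A' | ... | α_m A' | ε

C → d becomes C → d C'
C → d d becomes C → d d C'
C → C d d becomes C' → d d C'
C → C C d becomes C' → C d C'
Add C' → ε

Resulting grammar:
C → d C'
C → d d C'
C' → d d C'
C' → C d C'
C' → ε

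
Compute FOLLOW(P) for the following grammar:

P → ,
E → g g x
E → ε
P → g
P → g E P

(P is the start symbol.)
{ $ }

P is the start symbol, so $ ∈ FOLLOW(P).
In P → g E P: P is at the end; this adds FOLLOW(P) to itself — nothing new

Taking the union: FOLLOW(P) = { $ }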